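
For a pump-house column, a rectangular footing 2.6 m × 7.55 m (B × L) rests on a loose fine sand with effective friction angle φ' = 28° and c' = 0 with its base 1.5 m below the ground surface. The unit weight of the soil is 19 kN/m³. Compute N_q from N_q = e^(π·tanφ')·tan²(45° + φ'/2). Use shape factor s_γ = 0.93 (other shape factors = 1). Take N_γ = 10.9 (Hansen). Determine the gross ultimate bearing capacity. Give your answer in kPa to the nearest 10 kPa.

q_ult ≈ 670 kPa

tan28° = 0.5317, so N_q = e^(π×0.5317)·tan²(59°) = 5.314 × 2.77 = 14.72.
q = γ·D_f = 19 × 1.5 = 28.5 kPa.
q·N_q = 28.5 × 14.72 = 419.52 kPa
0.5·γ·B·N_γ·s_γ = 0.5 × 19 × 2.6 × 10.9 × 0.93 = 250.38 kPa
q_ult = 419.52 + 250.38 = 669.9 kPa.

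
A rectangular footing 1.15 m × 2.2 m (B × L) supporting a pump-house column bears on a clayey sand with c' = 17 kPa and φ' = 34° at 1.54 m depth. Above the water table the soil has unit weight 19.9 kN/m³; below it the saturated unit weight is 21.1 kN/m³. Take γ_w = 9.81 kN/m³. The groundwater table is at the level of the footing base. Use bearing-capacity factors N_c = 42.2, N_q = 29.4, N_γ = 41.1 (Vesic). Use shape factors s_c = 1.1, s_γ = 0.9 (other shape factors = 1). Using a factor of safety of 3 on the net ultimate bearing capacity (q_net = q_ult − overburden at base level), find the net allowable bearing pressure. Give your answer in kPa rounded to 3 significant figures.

q_all(net) ≈ 633 kPa

Overburden at base level: q = 19.9 × 1.54 = 30.646 kPa.
Below the base the soil is submerged, so the ½γBN_γ term uses γ' = 21.1 − 9.81 = 11.29 kN/m³.
Cohesion term c·N_c·s_c = 17 × 42.2 × 1.1 = 789.14 kPa; surcharge term q·N_q = 30.646 × 29.4 = 900.99 kPa; self-weight term 0.5·γ·B·N_γ·s_γ = 0.5 × 11.29 × 1.15 × 41.1 × 0.9 = 240.13 kPa.
q_ult = 789.14 + 900.99 + 240.13 = 1930.3 kPa.
q_net = 1930.3 − 30.646 = 1899.6 kPa.
q_all(net) = 1899.6 / 3 = 633.21 kPa.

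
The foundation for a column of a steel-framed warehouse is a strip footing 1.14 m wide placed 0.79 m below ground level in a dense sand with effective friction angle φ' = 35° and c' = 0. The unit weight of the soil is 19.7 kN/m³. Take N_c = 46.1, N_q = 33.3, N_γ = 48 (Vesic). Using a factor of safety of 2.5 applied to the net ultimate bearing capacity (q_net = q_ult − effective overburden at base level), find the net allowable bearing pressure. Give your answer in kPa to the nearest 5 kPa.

q_all(net) ≈ 415 kPa

Effective surcharge at the founding depth q = γ·D_f = 19.7 × 0.79 = 15.563 kPa.
q_ult = q·N_q + 0.5·γ·B·N_γ
     = 15.563 × 33.3 + 0.5 × 19.7 × 1.14 × 48
     = 518.25 + 538.99 = 1057.2 kPa.
Net ultimate: q_net = 1057.2 − 15.563 = 1041.7 kPa.
q_all(net) = 1041.7 / 2.5 = 416.67 kPa.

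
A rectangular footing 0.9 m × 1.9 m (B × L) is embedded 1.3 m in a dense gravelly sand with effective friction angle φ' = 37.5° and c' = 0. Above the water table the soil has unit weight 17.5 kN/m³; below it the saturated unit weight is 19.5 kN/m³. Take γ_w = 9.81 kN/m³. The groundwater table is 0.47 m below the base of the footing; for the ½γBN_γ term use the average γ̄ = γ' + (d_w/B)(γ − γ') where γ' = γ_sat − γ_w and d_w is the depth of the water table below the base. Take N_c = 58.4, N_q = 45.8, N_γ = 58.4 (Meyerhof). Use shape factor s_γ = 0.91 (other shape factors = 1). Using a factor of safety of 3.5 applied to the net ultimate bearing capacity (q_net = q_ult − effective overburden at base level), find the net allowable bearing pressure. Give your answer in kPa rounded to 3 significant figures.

q_all(net) ≈ 385 kPa

Effective surcharge at the founding depth q = γ·D_f = 17.5 × 1.3 = 22.75 kPa.
With d_w = 0.47 m < B, γ̄ = 9.69 + (0.47/0.9) × (17.5 − 9.69) = 13.769 kN/m³.
q_ult = q·N_q + 0.5·γ·B·N_γ·s_γ
     = 22.75 × 45.8 + 0.5 × 13.769 × 0.9 × 58.4 × 0.91
     = 1042 + 329.27 = 1371.2 kPa.
Net ultimate: q_net = 1371.2 − 22.75 = 1348.5 kPa.
q_all(net) = 1348.5 / 3.5 = 385.28 kPa.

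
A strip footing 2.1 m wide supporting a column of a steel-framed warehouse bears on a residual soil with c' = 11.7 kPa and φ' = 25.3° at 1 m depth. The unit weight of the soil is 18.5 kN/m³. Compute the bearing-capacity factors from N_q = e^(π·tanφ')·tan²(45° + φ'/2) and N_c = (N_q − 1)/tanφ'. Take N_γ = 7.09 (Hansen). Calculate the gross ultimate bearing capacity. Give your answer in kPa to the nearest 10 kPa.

q_ult ≈ 590 kPa

tan25.3° = 0.4727, so N_q = e^(π×0.4727)·tan²(57.65°) = 4.415 × 2.493 = 11.
N_c = (11 − 1)/tan25.3° = 21.17.
Overburden at base level: q = 18.5 × 1 = 18.5 kPa.
Cohesion term c·N_c = 11.7 × 21.166 = 247.64 kPa; surcharge term q·N_q = 18.5 × 11.005 = 203.59 kPa; self-weight term 0.5·γ·B·N_γ = 0.5 × 18.5 × 2.1 × 7.09 = 137.72 kPa.
q_ult = 247.64 + 203.59 + 137.72 = 588.95 kPa.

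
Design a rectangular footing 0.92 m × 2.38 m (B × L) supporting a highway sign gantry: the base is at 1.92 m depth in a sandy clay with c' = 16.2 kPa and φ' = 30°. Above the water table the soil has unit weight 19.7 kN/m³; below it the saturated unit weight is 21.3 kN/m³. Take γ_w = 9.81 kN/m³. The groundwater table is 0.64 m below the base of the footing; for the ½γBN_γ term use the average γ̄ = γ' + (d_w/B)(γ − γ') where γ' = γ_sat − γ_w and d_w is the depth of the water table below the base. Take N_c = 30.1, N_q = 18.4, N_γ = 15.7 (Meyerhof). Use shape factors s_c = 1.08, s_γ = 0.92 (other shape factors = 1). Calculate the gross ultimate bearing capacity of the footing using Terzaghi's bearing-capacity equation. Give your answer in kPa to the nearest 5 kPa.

Effective surcharge at the founding depth q = γ·D_f = 19.7 × 1.92 = 37.824 kPa.
With d_w = 0.64 m < B, γ̄ = 11.49 + (0.64/0.92) × (19.7 − 11.49) = 17.201 kN/m³.
q_ult = c·N_c·s_c + q·N_q + 0.5·γ·B·N_γ·s_γ
     = 16.2 × 30.1 × 1.08 + 37.824 × 18.4 + 0.5 × 17.201 × 0.92 × 15.7 × 0.92
     = 526.63 + 695.96 + 114.29 = 1336.9 kPa.

q_ult ≈ 1335 kPa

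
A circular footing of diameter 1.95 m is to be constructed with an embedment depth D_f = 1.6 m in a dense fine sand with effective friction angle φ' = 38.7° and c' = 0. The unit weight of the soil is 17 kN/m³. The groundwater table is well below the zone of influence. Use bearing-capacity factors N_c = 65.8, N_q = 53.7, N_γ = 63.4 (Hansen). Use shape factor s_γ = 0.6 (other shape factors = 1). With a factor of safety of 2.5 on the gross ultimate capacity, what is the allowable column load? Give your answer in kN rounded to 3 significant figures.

Effective surcharge at the founding depth q = γ·D_f = 17 × 1.6 = 27.2 kPa.
q_ult = q·N_q + 0.5·γ·B·N_γ·s_γ
     = 27.2 × 53.7 + 0.5 × 17 × 1.95 × 63.4 × 0.6
     = 1460.6 + 630.51 = 2091.2 kPa.
Gross allowable pressure q_all = 2091.2 / 2.5 = 836.46 kPa.
Footing area = 2.9865 m², so allowable column load = 836.46 × 2.9865 = 2498.1 kN.

P_all ≈ 2500 kN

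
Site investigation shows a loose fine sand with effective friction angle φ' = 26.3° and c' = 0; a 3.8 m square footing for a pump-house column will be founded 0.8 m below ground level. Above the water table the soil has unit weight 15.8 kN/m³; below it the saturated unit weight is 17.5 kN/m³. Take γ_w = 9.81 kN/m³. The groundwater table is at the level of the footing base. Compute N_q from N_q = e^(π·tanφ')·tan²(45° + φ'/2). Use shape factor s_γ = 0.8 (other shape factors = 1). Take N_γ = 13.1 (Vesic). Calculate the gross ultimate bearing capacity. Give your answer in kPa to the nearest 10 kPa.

q_ult ≈ 310 kPa

tan26.3° = 0.4942, so N_q = e^(π×0.4942)·tan²(58.15°) = 4.724 × 2.591 = 12.24.
q = γ·D_f = 15.8 × 0.8 = 12.64 kPa.
For the ½γBN_γ term take γ' = 17.5 − 9.81 = 7.69 kN/m³ (soil below base is submerged).
q·N_q = 12.64 × 12.241 = 154.72 kPa
0.5·γ·B·N_γ·s_γ = 0.5 × 7.69 × 3.8 × 13.1 × 0.8 = 153.12 kPa
q_ult = 154.72 + 153.12 = 307.85 kPa.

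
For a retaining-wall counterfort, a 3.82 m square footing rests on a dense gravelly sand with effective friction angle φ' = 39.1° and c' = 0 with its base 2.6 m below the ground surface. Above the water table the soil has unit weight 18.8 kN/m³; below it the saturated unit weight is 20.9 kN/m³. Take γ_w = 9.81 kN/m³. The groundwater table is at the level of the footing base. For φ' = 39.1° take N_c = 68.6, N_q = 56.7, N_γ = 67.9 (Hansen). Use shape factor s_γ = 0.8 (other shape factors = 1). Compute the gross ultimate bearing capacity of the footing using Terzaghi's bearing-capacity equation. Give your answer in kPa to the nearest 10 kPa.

q_ult ≈ 3920 kPa

q = γ·D_f = 18.8 × 2.6 = 48.88 kPa.
For the ½γBN_γ term take γ' = 20.9 − 9.81 = 11.09 kN/m³ (soil below base is submerged).
q·N_q = 48.88 × 56.7 = 2771.5 kPa
0.5·γ·B·N_γ·s_γ = 0.5 × 11.09 × 3.82 × 67.9 × 0.8 = 1150.6 kPa
q_ult = 2771.5 + 1150.6 = 3922.1 kPa.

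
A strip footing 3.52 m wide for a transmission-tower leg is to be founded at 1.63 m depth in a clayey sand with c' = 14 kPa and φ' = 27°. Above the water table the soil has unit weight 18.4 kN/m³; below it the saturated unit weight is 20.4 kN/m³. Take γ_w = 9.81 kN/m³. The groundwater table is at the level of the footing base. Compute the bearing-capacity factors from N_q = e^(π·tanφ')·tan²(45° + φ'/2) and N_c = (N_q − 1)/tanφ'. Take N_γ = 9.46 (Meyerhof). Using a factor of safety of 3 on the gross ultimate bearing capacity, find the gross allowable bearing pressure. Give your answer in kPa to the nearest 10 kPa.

N_q = e^(π·tan27°)·tan²(58.5°) = 13.2; N_c = (N_q − 1)/tanφ' = 23.94.
Overburden at base level: q = 18.4 × 1.63 = 29.992 kPa.
Below the base the soil is submerged, so the ½γBN_γ term uses γ' = 20.4 − 9.81 = 10.59 kN/m³.
Cohesion term c·N_c = 14 × 23.942 = 335.19 kPa; surcharge term q·N_q = 29.992 × 13.199 = 395.87 kPa; self-weight term 0.5·γ·B·N_γ = 0.5 × 10.59 × 3.52 × 9.46 = 176.32 kPa.
q_ult = 335.19 + 395.87 + 176.32 = 907.38 kPa.
q_all = 907.38 / 3 = 302.46 kPa.

q_all ≈ 300 kPa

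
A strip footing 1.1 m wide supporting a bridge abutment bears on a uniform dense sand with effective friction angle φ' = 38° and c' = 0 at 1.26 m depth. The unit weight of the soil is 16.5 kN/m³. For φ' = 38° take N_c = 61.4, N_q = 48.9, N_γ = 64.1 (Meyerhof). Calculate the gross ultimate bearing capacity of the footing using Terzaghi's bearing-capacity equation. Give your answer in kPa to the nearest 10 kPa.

q = γ·D_f = 16.5 × 1.26 = 20.79 kPa.
q·N_q = 20.79 × 48.9 = 1016.6 kPa
0.5·γ·B·N_γ = 0.5 × 16.5 × 1.1 × 64.1 = 581.71 kPa
q_ult = 1016.6 + 581.71 = 1598.3 kPa.

q_ult ≈ 1600 kPa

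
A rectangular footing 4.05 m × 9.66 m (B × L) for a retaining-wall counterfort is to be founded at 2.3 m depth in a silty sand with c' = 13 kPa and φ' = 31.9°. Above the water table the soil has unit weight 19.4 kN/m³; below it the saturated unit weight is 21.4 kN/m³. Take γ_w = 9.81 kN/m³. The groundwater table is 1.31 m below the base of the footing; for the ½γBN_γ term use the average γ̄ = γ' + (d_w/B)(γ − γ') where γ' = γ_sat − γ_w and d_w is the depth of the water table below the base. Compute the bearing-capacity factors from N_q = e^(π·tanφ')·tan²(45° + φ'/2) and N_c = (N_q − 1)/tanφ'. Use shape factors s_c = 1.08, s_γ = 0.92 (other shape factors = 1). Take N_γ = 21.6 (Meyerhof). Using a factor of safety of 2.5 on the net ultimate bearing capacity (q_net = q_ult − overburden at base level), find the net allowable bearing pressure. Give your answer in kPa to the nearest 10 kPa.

q_all(net) ≈ 820 kPa

N_q = e^(π·tan31.9°)·tan²(60.95°) = 22.91; N_c = (N_q − 1)/tanφ' = 35.19.
Effective surcharge at the founding depth q = γ·D_f = 19.4 × 2.3 = 44.62 kPa.
With d_w = 1.31 m < B, γ̄ = 11.59 + (1.31/4.05) × (19.4 − 11.59) = 14.116 kN/m³.
q_ult = c·N_c·s_c + q·N_q + 0.5·γ·B·N_γ·s_γ
     = 13 × 35.194 × 1.08 + 44.62 × 22.907 + 0.5 × 14.116 × 4.05 × 21.6 × 0.92
     = 494.13 + 1022.1 + 568.05 = 2084.3 kPa.
q_net = 2084.3 − 44.62 = 2039.6 kPa.
q_all(net) = 2039.6 / 2.5 = 815.86 kPa.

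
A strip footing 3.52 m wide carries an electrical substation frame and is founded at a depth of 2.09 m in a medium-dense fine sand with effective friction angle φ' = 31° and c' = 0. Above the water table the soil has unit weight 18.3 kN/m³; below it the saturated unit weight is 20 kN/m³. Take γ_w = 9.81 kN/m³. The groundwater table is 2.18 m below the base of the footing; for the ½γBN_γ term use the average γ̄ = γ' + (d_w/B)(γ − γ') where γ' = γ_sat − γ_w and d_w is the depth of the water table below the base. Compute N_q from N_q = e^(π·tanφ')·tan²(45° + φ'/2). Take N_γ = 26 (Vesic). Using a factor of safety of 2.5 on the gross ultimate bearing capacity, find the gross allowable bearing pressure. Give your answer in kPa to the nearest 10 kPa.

N_q = e^(π·tan31°)·tan²(60.5°) = 20.63.
Effective surcharge at the founding depth q = γ·D_f = 18.3 × 2.09 = 38.247 kPa.
With d_w = 2.18 m < B, γ̄ = 10.19 + (2.18/3.52) × (18.3 − 10.19) = 15.213 kN/m³.
q_ult = q·N_q + 0.5·γ·B·N_γ
     = 38.247 × 20.631 + 0.5 × 15.213 × 3.52 × 26
     = 789.07 + 696.13 = 1485.2 kPa.
q_all = 1485.2 / 2.5 = 594.08 kPa.

q_all ≈ 590 kPa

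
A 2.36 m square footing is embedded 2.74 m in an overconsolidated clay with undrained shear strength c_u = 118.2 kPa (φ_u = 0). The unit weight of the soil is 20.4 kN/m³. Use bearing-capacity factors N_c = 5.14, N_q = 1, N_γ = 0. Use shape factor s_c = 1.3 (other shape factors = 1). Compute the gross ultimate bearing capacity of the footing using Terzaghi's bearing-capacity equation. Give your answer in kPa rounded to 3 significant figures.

Effective surcharge at the founding depth q = γ·D_f = 20.4 × 2.74 = 55.896 kPa.
q_ult = c·N_c·s_c + q·N_q
     = 118.2 × 5.14 × 1.3 + 55.896 × 1
     = 789.81 + 55.896 = 845.71 kPa.

q_ult ≈ 846 kPa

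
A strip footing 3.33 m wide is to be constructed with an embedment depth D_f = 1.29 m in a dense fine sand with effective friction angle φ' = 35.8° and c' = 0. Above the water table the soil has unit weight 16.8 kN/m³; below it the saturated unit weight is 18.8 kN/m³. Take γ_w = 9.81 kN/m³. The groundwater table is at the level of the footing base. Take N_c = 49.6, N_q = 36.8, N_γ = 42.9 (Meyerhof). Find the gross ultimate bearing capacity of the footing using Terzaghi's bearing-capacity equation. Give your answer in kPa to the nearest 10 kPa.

Overburden at base level: q = 16.8 × 1.29 = 21.672 kPa.
Below the base the soil is submerged, so the ½γBN_γ term uses γ' = 18.8 − 9.81 = 8.99 kN/m³.
Surcharge term q·N_q = 21.672 × 36.8 = 797.53 kPa; self-weight term 0.5·γ·B·N_γ = 0.5 × 8.99 × 3.33 × 42.9 = 642.14 kPa.
q_ult = 797.53 + 642.14 = 1439.7 kPa.

q_ult ≈ 1440 kPa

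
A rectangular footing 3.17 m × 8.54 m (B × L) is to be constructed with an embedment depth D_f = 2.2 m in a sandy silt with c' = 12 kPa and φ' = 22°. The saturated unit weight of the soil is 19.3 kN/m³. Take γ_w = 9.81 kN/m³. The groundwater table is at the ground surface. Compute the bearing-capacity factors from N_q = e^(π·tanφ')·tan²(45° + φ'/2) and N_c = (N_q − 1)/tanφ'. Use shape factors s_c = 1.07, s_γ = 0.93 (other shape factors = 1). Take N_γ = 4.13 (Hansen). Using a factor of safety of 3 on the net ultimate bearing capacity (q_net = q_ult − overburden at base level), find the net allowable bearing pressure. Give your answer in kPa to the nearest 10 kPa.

N_q = e^(π·tan22°)·tan²(56°) = 7.82; N_c = (N_q − 1)/tanφ' = 16.88.
γ' = 19.3 − 9.81 = 9.49 kN/m³ (submerged throughout). q = 9.49 × 2.2 = 20.878 kPa; the same γ' applies in the ½γBN_γ term.
c·N_c·s_c = 12 × 16.883 × 1.07 = 216.78 kPa
q·N_q = 20.878 × 7.8211 = 163.29 kPa
0.5·γ·B·N_γ·s_γ = 0.5 × 9.49 × 3.17 × 4.13 × 0.93 = 57.773 kPa
q_ult = 216.78 + 163.29 + 57.773 = 437.84 kPa.
q_net = 437.84 − 20.878 = 416.96 kPa.
q_all(net) = 416.96 / 3 = 138.99 kPa.

q_all(net) ≈ 140 kPa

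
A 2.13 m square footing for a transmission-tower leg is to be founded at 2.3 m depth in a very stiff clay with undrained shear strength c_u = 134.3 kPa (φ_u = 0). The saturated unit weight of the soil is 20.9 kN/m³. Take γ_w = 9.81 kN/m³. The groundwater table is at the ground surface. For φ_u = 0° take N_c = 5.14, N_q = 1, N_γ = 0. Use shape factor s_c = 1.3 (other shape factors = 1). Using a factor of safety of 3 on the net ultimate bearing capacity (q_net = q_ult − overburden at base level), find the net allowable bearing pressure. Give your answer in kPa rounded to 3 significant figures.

γ' = 20.9 − 9.81 = 11.09 kN/m³ (submerged throughout). q = 11.09 × 2.3 = 25.507 kPa.
c·N_c·s_c = 134.3 × 5.14 × 1.3 = 897.39 kPa
q·N_q = 25.507 × 1 = 25.507 kPa
q_ult = 897.39 + 25.507 = 922.9 kPa.
q_net = 922.9 − 25.507 = 897.39 kPa.
q_all(net) = 897.39 / 3 = 299.13 kPa.

q_all(net) ≈ 299 kPa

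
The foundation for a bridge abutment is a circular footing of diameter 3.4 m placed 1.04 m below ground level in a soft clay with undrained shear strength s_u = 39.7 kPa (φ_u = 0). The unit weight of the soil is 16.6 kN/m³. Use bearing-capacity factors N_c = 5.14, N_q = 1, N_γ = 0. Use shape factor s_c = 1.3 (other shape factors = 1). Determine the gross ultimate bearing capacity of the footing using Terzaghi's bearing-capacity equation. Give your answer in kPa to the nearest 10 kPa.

Effective surcharge at the founding depth q = γ·D_f = 16.6 × 1.04 = 17.264 kPa.
q_ult = c·N_c·s_c + q·N_q
     = 39.7 × 5.14 × 1.3 + 17.264 × 1
     = 265.28 + 17.264 = 282.54 kPa.

q_ult ≈ 280 kPa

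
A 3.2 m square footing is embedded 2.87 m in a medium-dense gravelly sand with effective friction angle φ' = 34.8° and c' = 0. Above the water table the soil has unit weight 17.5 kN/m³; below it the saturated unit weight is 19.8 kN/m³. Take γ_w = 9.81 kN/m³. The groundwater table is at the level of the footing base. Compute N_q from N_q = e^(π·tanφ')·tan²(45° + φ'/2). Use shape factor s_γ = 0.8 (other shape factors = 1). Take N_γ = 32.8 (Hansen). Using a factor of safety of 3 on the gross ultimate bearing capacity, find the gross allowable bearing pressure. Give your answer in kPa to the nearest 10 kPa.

q_all ≈ 680 kPa

N_q = e^(π·tan34.8°)·tan²(62.4°) = 32.48.
Effective surcharge at the founding depth q = γ·D_f = 17.5 × 2.87 = 50.225 kPa.
The water table coincides with the base, so in the self-weight term γ → γ' = 9.99 kN/m³.
q_ult = q·N_q + 0.5·γ·B·N_γ·s_γ
     = 50.225 × 32.48 + 0.5 × 9.99 × 3.2 × 32.8 × 0.8
     = 1631.3 + 419.42 = 2050.7 kPa.
q_all = 2050.7 / 3 = 683.58 kPa.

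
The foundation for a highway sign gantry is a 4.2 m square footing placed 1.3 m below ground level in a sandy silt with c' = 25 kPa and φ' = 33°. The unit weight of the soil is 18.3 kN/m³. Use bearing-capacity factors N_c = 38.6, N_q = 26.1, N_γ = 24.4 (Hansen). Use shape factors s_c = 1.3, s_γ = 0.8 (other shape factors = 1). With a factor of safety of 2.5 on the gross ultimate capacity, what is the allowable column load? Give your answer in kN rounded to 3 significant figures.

P_all ≈ 18500 kN

Effective surcharge at the founding depth q = γ·D_f = 18.3 × 1.3 = 23.79 kPa.
q_ult = c·N_c·s_c + q·N_q + 0.5·γ·B·N_γ·s_γ
     = 25 × 38.6 × 1.3 + 23.79 × 26.1 + 0.5 × 18.3 × 4.2 × 24.4 × 0.8
     = 1254.5 + 620.92 + 750.15 = 2625.6 kPa.
Gross allowable pressure q_all = 2625.6 / 2.5 = 1050.2 kPa.
Footing area = 17.64 m², so allowable column load = 1050.2 × 17.64 = 18526 kN.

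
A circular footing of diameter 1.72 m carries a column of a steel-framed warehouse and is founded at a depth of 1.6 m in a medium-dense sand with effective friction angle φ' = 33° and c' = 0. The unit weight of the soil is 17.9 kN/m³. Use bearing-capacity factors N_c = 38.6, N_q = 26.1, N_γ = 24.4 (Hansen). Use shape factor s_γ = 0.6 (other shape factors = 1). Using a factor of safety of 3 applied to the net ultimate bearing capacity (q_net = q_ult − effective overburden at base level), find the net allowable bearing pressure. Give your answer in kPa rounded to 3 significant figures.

q = γ·D_f = 17.9 × 1.6 = 28.64 kPa.
q·N_q = 28.64 × 26.1 = 747.5 kPa
0.5·γ·B·N_γ·s_γ = 0.5 × 17.9 × 1.72 × 24.4 × 0.6 = 225.37 kPa
q_ult = 747.5 + 225.37 = 972.87 kPa.
Net ultimate: q_net = 972.87 − 28.64 = 944.23 kPa.
q_all(net) = 944.23 / 3 = 314.74 kPa.

q_all(net) ≈ 315 kPa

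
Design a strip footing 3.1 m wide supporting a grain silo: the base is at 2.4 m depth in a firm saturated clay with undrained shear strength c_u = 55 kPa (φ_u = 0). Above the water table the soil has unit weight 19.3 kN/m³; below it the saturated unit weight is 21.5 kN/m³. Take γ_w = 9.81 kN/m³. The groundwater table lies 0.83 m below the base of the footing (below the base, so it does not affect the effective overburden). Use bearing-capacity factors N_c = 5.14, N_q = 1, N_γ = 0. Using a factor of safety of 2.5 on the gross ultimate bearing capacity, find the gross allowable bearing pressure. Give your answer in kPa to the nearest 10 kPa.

q_all ≈ 130 kPa

q = γ·D_f = 19.3 × 2.4 = 46.32 kPa.
c·N_c = 55 × 5.14 = 282.7 kPa
q·N_q = 46.32 × 1 = 46.32 kPa
q_ult = 282.7 + 46.32 = 329.02 kPa.
q_all = 329.02 / 2.5 = 131.61 kPa.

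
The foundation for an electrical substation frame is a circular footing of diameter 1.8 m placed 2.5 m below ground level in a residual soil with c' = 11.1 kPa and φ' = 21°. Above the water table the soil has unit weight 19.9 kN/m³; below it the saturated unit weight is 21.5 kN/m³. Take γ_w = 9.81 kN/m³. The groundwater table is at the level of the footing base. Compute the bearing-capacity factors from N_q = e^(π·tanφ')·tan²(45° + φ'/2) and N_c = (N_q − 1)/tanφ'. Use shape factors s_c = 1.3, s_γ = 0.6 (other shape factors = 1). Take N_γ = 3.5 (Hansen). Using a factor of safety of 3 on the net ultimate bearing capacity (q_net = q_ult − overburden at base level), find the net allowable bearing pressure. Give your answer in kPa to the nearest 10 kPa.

q_all(net) ≈ 180 kPa

N_q = e^(π·tan21°)·tan²(55.5°) = 7.07; N_c = (N_q − 1)/tanφ' = 15.81.
q = γ·D_f = 19.9 × 2.5 = 49.75 kPa.
For the ½γBN_γ term take γ' = 21.5 − 9.81 = 11.69 kN/m³ (soil below base is submerged).
c·N_c·s_c = 11.1 × 15.815 × 1.3 = 228.21 kPa
q·N_q = 49.75 × 7.0708 = 351.77 kPa
0.5·γ·B·N_γ·s_γ = 0.5 × 11.69 × 1.8 × 3.5 × 0.6 = 22.094 kPa
q_ult = 228.21 + 351.77 + 22.094 = 602.07 kPa.
q_net = 602.07 − 49.75 = 552.32 kPa.
q_all(net) = 552.32 / 3 = 184.11 kPa.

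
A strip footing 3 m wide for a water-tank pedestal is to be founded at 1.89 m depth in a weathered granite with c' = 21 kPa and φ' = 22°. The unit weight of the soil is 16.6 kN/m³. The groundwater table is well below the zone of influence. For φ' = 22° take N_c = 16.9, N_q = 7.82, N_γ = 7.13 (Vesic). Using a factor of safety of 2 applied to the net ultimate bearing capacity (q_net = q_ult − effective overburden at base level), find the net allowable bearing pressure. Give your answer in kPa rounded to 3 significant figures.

q_all(net) ≈ 373 kPa

q = γ·D_f = 16.6 × 1.89 = 31.374 kPa.
c·N_c = 21 × 16.9 = 354.9 kPa
q·N_q = 31.374 × 7.82 = 245.34 kPa
0.5·γ·B·N_γ = 0.5 × 16.6 × 3 × 7.13 = 177.54 kPa
q_ult = 354.9 + 245.34 + 177.54 = 777.78 kPa.
Net ultimate: q_net = 777.78 − 31.374 = 746.41 kPa.
q_all(net) = 746.41 / 2 = 373.2 kPa.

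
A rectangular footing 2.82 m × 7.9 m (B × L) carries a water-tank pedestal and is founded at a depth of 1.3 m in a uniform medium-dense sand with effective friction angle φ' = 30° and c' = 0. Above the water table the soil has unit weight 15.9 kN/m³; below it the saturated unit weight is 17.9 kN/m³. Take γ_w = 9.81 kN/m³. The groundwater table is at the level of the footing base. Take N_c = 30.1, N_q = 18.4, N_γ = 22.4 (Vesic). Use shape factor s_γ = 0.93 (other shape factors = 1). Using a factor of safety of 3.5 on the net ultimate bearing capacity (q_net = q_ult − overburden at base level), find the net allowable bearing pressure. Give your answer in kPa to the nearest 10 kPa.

q_all(net) ≈ 170 kPa

Overburden at base level: q = 15.9 × 1.3 = 20.67 kPa.
Below the base the soil is submerged, so the ½γBN_γ term uses γ' = 17.9 − 9.81 = 8.09 kN/m³.
Surcharge term q·N_q = 20.67 × 18.4 = 380.33 kPa; self-weight term 0.5·γ·B·N_γ·s_γ = 0.5 × 8.09 × 2.82 × 22.4 × 0.93 = 237.63 kPa.
q_ult = 380.33 + 237.63 = 617.96 kPa.
q_net = 617.96 − 20.67 = 597.29 kPa.
q_all(net) = 597.29 / 3.5 = 170.65 kPa.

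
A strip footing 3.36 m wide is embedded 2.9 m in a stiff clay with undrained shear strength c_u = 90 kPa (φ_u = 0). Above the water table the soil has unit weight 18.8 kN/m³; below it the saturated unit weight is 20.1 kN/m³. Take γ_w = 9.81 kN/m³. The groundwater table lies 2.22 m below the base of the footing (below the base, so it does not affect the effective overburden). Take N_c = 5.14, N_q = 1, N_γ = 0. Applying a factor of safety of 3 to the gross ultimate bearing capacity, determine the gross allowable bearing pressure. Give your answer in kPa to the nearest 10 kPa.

q_all ≈ 170 kPa

q = γ·D_f = 18.8 × 2.9 = 54.52 kPa.
c·N_c = 90 × 5.14 = 462.6 kPa
q·N_q = 54.52 × 1 = 54.52 kPa
q_ult = 462.6 + 54.52 = 517.12 kPa.
q_all = q_ult / FS = 517.12 / 3 = 172.37 kPa.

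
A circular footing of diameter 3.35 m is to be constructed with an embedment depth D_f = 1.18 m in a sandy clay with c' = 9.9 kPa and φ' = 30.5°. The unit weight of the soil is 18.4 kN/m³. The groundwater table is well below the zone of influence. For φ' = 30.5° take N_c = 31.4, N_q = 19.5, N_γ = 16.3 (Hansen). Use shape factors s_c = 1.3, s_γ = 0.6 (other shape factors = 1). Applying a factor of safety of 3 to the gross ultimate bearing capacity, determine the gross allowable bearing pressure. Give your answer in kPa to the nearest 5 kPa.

q_all ≈ 375 kPa

Effective surcharge at the founding depth q = γ·D_f = 18.4 × 1.18 = 21.712 kPa.
q_ult = c·N_c·s_c + q·N_q + 0.5·γ·B·N_γ·s_γ
     = 9.9 × 31.4 × 1.3 + 21.712 × 19.5 + 0.5 × 18.4 × 3.35 × 16.3 × 0.6
     = 404.12 + 423.38 + 301.42 = 1128.9 kPa.
q_all = q_ult / FS = 1128.9 / 3 = 376.31 kPa.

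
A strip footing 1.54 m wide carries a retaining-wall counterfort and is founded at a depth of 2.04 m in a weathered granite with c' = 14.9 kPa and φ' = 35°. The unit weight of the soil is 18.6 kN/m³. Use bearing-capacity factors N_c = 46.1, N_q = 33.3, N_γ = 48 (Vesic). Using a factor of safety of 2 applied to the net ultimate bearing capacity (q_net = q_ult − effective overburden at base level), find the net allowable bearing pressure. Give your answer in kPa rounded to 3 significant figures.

Overburden at base level: q = 18.6 × 2.04 = 37.944 kPa.
Cohesion term c·N_c = 14.9 × 46.1 = 686.89 kPa; surcharge term q·N_q = 37.944 × 33.3 = 1263.5 kPa; self-weight term 0.5·γ·B·N_γ = 0.5 × 18.6 × 1.54 × 48 = 687.46 kPa.
q_ult = 686.89 + 1263.5 + 687.46 = 2637.9 kPa.
Net ultimate: q_net = 2637.9 − 37.944 = 2599.9 kPa.
q_all(net) = 2599.9 / 2 = 1300 kPa.

q_all(net) ≈ 1300 kPa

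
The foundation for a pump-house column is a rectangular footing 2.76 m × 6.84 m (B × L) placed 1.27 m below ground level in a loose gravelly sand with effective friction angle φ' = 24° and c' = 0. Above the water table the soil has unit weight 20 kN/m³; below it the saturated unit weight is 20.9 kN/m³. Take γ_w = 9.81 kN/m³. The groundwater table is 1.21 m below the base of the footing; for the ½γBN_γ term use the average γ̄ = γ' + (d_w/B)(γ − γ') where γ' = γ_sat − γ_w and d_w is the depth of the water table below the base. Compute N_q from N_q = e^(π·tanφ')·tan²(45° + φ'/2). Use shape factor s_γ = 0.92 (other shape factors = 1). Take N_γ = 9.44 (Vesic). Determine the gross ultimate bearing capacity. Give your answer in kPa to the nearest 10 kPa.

q_ult ≈ 420 kPa

tan24° = 0.4452, so N_q = e^(π×0.4452)·tan²(57°) = 4.05 × 2.371 = 9.6.
Overburden at base level: q = 20 × 1.27 = 25.4 kPa.
The water table is 1.21 m below the base (< B = 2.76 m), so the ½γBN_γ term uses γ̄ = γ' + (d_w/B)(γ − γ') = 11.09 + (1.21/2.76)(20 − 11.09) = 14.996 kN/m³.
Surcharge term q·N_q = 25.4 × 9.6034 = 243.93 kPa; self-weight term 0.5·γ·B·N_γ·s_γ = 0.5 × 14.996 × 2.76 × 9.44 × 0.92 = 179.73 kPa.
q_ult = 243.93 + 179.73 = 423.66 kPa.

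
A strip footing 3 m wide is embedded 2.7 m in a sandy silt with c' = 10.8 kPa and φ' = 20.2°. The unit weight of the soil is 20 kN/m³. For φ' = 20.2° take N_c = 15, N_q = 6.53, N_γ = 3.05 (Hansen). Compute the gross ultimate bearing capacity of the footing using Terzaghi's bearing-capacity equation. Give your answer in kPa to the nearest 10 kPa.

q = γ·D_f = 20 × 2.7 = 54 kPa.
c·N_c = 10.8 × 15 = 162 kPa
q·N_q = 54 × 6.53 = 352.62 kPa
0.5·γ·B·N_γ = 0.5 × 20 × 3 × 3.05 = 91.5 kPa
q_ult = 162 + 352.62 + 91.5 = 606.12 kPa.

q_ult ≈ 610 kPa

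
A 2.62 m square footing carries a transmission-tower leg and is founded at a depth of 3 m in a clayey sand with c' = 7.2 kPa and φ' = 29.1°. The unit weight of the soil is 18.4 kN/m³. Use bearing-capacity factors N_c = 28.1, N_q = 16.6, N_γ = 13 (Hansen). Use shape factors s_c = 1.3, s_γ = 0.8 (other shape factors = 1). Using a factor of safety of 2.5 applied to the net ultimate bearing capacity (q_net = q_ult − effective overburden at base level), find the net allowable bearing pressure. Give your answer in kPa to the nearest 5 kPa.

q_all(net) ≈ 550 kPa

q = γ·D_f = 18.4 × 3 = 55.2 kPa.
c·N_c·s_c = 7.2 × 28.1 × 1.3 = 263.02 kPa
q·N_q = 55.2 × 16.6 = 916.32 kPa
0.5·γ·B·N_γ·s_γ = 0.5 × 18.4 × 2.62 × 13 × 0.8 = 250.68 kPa
q_ult = 263.02 + 916.32 + 250.68 = 1430 kPa.
Net ultimate: q_net = 1430 − 55.2 = 1374.8 kPa.
q_all(net) = 1374.8 / 2.5 = 549.93 kPa.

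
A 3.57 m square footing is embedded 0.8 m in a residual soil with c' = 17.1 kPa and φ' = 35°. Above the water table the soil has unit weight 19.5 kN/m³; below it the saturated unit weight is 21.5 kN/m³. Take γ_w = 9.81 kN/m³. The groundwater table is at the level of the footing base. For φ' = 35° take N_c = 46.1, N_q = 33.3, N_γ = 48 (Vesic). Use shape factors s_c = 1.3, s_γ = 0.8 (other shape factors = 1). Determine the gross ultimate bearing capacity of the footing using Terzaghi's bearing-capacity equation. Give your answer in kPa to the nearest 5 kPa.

Effective surcharge at the founding depth q = γ·D_f = 19.5 × 0.8 = 15.6 kPa.
The water table coincides with the base, so in the self-weight term γ → γ' = 11.69 kN/m³.
q_ult = c·N_c·s_c + q·N_q + 0.5·γ·B·N_γ·s_γ
     = 17.1 × 46.1 × 1.3 + 15.6 × 33.3 + 0.5 × 11.69 × 3.57 × 48 × 0.8
     = 1024.8 + 519.48 + 801.28 = 2345.6 kPa.

q_ult ≈ 2345 kPa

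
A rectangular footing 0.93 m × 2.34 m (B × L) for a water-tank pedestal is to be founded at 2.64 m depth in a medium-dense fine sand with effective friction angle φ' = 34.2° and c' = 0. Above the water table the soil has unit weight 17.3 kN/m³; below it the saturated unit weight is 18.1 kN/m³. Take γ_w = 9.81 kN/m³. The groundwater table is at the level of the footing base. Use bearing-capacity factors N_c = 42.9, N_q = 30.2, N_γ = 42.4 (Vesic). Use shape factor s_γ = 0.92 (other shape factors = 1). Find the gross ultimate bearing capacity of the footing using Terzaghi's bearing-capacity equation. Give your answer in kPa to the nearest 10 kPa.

q_ult ≈ 1530 kPa

Effective surcharge at the founding depth q = γ·D_f = 17.3 × 2.64 = 45.672 kPa.
The water table coincides with the base, so in the self-weight term γ → γ' = 8.29 kN/m³.
q_ult = q·N_q + 0.5·γ·B·N_γ·s_γ
     = 45.672 × 30.2 + 0.5 × 8.29 × 0.93 × 42.4 × 0.92
     = 1379.3 + 150.37 = 1529.7 kPa.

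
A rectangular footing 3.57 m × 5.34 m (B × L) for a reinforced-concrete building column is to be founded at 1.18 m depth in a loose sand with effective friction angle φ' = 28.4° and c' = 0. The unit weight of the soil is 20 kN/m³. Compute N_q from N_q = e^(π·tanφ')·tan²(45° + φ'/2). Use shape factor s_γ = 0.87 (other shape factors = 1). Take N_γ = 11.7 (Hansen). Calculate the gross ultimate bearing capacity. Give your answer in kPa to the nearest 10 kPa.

tan28.4° = 0.5407, so N_q = e^(π×0.5407)·tan²(59.2°) = 5.467 × 2.814 = 15.38.
Overburden at base level: q = 20 × 1.18 = 23.6 kPa.
Surcharge term q·N_q = 23.6 × 15.383 = 363.05 kPa; self-weight term 0.5·γ·B·N_γ·s_γ = 0.5 × 20 × 3.57 × 11.7 × 0.87 = 363.39 kPa.
q_ult = 363.05 + 363.39 = 726.44 kPa.

q_ult ≈ 730 kPa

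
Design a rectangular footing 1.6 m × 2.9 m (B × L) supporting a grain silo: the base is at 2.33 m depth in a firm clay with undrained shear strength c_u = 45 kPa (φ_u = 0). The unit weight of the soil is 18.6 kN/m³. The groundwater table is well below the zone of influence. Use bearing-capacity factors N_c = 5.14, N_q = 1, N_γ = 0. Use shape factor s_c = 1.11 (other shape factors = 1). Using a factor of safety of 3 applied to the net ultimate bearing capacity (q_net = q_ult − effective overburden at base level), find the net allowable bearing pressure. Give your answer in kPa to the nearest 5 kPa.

Effective surcharge at the founding depth q = γ·D_f = 18.6 × 2.33 = 43.338 kPa.
q_ult = c·N_c·s_c + q·N_q
     = 45 × 5.14 × 1.11 + 43.338 × 1
     = 256.74 + 43.338 = 300.08 kPa.
Net ultimate: q_net = 300.08 − 43.338 = 256.74 kPa.
q_all(net) = 256.74 / 3 = 85.581 kPa.

q_all(net) ≈ 85 kPa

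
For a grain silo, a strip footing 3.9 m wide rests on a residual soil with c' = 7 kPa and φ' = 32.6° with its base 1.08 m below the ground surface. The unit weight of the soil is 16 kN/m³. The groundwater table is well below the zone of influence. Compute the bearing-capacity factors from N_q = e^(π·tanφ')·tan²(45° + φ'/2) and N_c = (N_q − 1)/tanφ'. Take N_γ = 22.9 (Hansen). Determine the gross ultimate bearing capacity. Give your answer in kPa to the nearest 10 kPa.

tan32.6° = 0.6395, so N_q = e^(π×0.6395)·tan²(61.3°) = 7.457 × 3.336 = 24.88.
N_c = (24.88 − 1)/tan32.6° = 37.34.
Effective surcharge at the founding depth q = γ·D_f = 16 × 1.08 = 17.28 kPa.
q_ult = c·N_c + q·N_q + 0.5·γ·B·N_γ
     = 7 × 37.337 + 17.28 × 24.878 + 0.5 × 16 × 3.9 × 22.9
     = 261.36 + 429.89 + 714.48 = 1405.7 kPa.

q_ult ≈ 1410 kPa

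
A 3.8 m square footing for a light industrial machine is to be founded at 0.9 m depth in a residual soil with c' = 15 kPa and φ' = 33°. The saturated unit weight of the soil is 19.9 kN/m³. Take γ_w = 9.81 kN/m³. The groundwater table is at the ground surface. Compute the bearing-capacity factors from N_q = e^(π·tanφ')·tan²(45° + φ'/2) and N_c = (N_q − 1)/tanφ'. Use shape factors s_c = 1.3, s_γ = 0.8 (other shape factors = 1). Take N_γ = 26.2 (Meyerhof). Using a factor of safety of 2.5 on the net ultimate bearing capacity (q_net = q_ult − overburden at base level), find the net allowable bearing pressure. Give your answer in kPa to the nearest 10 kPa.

N_q = e^(π·tan33°)·tan²(61.5°) = 26.09; N_c = (N_q − 1)/tanφ' = 38.64.
Water table at ground surface, so effective unit weight γ' = 19.9 − 9.81 = 10.09 kN/m³ is used throughout; overburden q = 10.09 × 0.9 = 9.081 kPa; the same γ' applies in the ½γBN_γ term.
Cohesion term c·N_c·s_c = 15 × 38.638 × 1.3 = 753.45 kPa; surcharge term q·N_q = 9.081 × 26.092 = 236.94 kPa; self-weight term 0.5·γ·B·N_γ·s_γ = 0.5 × 10.09 × 3.8 × 26.2 × 0.8 = 401.82 kPa.
q_ult = 753.45 + 236.94 + 401.82 = 1392.2 kPa.
q_net = 1392.2 − 9.081 = 1383.1 kPa.
q_all(net) = 1383.1 / 2.5 = 553.25 kPa.

q_all(net) ≈ 550 kPa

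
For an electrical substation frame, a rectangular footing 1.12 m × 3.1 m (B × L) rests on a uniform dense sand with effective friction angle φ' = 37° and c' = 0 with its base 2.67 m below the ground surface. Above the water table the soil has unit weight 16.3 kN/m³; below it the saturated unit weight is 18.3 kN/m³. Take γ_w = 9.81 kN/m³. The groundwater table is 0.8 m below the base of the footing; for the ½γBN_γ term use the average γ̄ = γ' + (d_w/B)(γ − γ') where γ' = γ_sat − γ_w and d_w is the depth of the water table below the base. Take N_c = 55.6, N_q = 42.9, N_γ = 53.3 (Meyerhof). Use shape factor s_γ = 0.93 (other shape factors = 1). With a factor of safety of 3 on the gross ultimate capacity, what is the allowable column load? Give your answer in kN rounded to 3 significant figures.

P_all ≈ 2610 kN

Overburden at base level: q = 16.3 × 2.67 = 43.521 kPa.
The water table is 0.8 m below the base (< B = 1.12 m), so the ½γBN_γ term uses γ̄ = γ' + (d_w/B)(γ − γ') = 8.49 + (0.8/1.12)(16.3 − 8.49) = 14.069 kN/m³.
Surcharge term q·N_q = 43.521 × 42.9 = 1867.1 kPa; self-weight term 0.5·γ·B·N_γ·s_γ = 0.5 × 14.069 × 1.12 × 53.3 × 0.93 = 390.52 kPa.
q_ult = 1867.1 + 390.52 = 2257.6 kPa.
Gross allowable pressure q_all = 2257.6 / 3 = 752.53 kPa.
Footing area = 3.472 m², so allowable column load = 752.53 × 3.472 = 2612.8 kN.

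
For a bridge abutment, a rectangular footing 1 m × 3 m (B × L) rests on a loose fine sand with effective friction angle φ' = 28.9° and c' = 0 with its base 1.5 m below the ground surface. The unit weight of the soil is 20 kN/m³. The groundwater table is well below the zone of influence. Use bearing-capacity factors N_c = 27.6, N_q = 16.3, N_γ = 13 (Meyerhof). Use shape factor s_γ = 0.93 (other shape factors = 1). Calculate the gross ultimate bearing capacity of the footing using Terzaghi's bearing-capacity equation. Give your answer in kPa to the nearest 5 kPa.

Overburden at base level: q = 20 × 1.5 = 30 kPa.
Surcharge term q·N_q = 30 × 16.3 = 489 kPa; self-weight term 0.5·γ·B·N_γ·s_γ = 0.5 × 20 × 1 × 13 × 0.93 = 120.9 kPa.
q_ult = 489 + 120.9 = 609.9 kPa.

q_ult ≈ 610 kPa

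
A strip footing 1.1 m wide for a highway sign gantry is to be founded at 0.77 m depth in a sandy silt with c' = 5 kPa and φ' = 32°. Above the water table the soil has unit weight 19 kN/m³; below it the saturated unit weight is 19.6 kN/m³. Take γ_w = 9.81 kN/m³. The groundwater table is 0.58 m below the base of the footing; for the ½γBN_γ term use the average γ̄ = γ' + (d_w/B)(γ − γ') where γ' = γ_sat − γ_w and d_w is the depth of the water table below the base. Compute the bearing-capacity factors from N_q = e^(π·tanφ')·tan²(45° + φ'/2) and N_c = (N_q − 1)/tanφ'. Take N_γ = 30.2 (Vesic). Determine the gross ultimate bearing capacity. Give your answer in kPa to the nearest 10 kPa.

tan32° = 0.6249, so N_q = e^(π×0.6249)·tan²(61°) = 7.121 × 3.255 = 23.18.
N_c = (23.18 − 1)/tan32° = 35.49.
q = γ·D_f = 19 × 0.77 = 14.63 kPa.
γ' = 9.79 kN/m³; averaging over the depth B below the base, γ̄ = γ' + (d_w/B)(γ − γ') = 14.646 kN/m³.
c·N_c = 5 × 35.49 = 177.45 kPa
q·N_q = 14.63 × 23.177 = 339.08 kPa
0.5·γ·B·N_γ = 0.5 × 14.646 × 1.1 × 30.2 = 243.27 kPa
q_ult = 177.45 + 339.08 + 243.27 = 759.8 kPa.

q_ult ≈ 760 kPa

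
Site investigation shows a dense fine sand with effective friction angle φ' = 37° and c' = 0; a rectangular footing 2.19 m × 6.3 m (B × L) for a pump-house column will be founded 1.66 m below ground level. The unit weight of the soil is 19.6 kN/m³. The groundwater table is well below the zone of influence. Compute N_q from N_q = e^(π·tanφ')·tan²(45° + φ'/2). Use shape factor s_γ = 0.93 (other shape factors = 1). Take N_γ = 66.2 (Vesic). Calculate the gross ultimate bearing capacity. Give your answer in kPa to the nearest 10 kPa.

q_ult ≈ 2720 kPa

tan37° = 0.7536, so N_q = e^(π×0.7536)·tan²(63.5°) = 10.669 × 4.023 = 42.92.
Effective surcharge at the founding depth q = γ·D_f = 19.6 × 1.66 = 32.536 kPa.
q_ult = q·N_q + 0.5·γ·B·N_γ·s_γ
     = 32.536 × 42.92 + 0.5 × 19.6 × 2.19 × 66.2 × 0.93
     = 1396.4 + 1321.3 = 2717.8 kPa.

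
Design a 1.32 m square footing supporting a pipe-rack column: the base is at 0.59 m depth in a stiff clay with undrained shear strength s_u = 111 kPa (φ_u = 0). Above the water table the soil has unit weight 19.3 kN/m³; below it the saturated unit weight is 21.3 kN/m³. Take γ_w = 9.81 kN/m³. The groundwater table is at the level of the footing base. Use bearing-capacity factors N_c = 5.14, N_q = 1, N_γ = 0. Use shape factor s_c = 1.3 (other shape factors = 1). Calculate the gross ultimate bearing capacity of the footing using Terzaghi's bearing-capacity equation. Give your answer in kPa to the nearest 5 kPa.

q_ult ≈ 755 kPa

Overburden at base level: q = 19.3 × 0.59 = 11.387 kPa.
Cohesion term c·N_c·s_c = 111 × 5.14 × 1.3 = 741.7 kPa; surcharge term q·N_q = 11.387 × 1 = 11.387 kPa.
q_ult = 741.7 + 11.387 = 753.09 kPa.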